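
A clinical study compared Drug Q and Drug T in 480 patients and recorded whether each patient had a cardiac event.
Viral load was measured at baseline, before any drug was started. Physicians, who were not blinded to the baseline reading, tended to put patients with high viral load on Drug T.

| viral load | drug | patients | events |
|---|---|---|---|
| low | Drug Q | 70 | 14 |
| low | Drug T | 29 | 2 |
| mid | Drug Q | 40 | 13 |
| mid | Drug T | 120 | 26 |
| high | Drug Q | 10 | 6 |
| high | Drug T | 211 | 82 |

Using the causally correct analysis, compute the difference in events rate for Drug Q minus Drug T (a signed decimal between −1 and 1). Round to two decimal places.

+0.16

Drug T is lower inside every viral load stratum but Drug Q is lower in aggregate. Whether to stratify depends on how viral load relates to the drug.
The imbalance in viral load arose from how patients were allocated, not from anything the drug did; and viral load independently affects the outcome. The pooled gap is confounded — condition on viral load.
Adjusting over the population distribution of viral load: 0.206·(0.200−0.069) + 0.333·(0.325−0.217) + 0.460·(0.600−0.389) = +0.160.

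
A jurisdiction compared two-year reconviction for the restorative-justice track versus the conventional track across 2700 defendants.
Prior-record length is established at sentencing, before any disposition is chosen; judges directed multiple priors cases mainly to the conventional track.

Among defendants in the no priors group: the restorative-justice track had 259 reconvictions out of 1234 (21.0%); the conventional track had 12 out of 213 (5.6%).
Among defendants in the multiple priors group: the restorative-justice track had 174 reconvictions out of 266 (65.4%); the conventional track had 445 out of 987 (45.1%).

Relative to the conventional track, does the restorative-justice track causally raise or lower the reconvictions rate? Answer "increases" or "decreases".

Nothing the disposition does changes prior-record length; the imbalance is an allocation artefact. With prior-record length also predicting the outcome, the pooled figure is confounded, and the within-stratum comparison is the causal one.
Within each level — no priors: 21.0% vs 5.6%; multiple priors: 65.4% vs 45.1% — the conventional track is lower every time.

increases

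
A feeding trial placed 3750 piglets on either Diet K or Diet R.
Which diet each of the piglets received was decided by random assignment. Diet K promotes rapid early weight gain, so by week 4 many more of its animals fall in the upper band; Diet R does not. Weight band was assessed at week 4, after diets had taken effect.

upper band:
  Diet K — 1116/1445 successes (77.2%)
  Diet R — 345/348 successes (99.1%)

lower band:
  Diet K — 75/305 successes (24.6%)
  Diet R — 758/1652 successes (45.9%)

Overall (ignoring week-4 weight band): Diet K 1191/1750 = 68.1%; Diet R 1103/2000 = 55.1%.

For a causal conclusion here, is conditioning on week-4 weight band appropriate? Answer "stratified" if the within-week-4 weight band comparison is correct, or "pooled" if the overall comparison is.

Within every week-4 weight band level Diet R has the higher rate, yet pooled Diet K does — Simpson's reversal.
Week-4 weight band is recorded after the diet and is itself shifted by it — it sits on the causal path from diet to outcome. Conditioning on a mediator would strip out part of the effect we want; the pooled comparison gives the total causal effect.
Pooled: Diet K 68.1% vs Diet R 55.1%; Diet K is higher overall.

pooled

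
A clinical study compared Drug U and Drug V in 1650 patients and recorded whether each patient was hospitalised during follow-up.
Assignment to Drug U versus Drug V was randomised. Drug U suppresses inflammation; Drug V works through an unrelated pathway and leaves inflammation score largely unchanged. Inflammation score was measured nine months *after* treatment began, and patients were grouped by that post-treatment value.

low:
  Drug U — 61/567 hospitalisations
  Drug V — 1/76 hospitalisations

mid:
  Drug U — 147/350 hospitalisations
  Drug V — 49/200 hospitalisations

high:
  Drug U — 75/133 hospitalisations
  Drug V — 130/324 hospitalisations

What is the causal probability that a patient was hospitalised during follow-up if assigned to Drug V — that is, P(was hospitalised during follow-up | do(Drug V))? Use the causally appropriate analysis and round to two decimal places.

The inflammation score-specific comparison favours Drug V throughout, but the pooled figures favour Drug U. The question is whether to condition on inflammation score.
Inflammation score lies on the pathway drug → inflammation score → outcome, so adjusting for it blocks the indirect effect. For the total causal effect of drug, use the unadjusted pooled rates.
So P(outcome | do(Drug V)) is just the pooled rate for Drug V: 180/600 = 0.300.

0.30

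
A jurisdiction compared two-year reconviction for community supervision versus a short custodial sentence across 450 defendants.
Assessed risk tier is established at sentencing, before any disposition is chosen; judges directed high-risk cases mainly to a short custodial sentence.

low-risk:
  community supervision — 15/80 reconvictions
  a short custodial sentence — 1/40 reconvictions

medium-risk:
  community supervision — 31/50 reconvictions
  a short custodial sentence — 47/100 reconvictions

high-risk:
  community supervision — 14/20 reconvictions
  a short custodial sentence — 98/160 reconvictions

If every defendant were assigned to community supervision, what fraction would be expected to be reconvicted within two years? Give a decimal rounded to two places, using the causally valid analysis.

Nothing the disposition does changes assessed risk tier; the imbalance is an allocation artefact. With assessed risk tier also predicting the outcome, the pooled figure is confounded, and the within-stratum comparison is the causal one.
Standardising community supervision to the population assessed risk tier mix: 0.267·15/80 + 0.333·31/50 + 0.400·14/20 = 0.537.

0.54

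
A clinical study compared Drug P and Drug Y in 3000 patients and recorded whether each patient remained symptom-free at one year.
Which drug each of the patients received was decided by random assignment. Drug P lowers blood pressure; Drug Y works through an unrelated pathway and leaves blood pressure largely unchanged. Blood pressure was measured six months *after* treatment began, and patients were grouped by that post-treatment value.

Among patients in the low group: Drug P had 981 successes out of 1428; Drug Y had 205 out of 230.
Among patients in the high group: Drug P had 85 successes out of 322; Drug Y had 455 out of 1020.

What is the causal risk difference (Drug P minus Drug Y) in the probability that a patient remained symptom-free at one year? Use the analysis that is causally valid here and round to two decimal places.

The blood pressure-specific comparison favours Drug Y throughout, but the pooled figures favour Drug P. The question is whether to condition on blood pressure.
The distribution of blood pressure is itself part of what the drug does — it is an intermediate outcome. Holding it fixed would remove that part of the effect; the total effect is the pooled difference.
The causal difference is the pooled difference: 0.609 − 0.528 = +0.081.

+0.08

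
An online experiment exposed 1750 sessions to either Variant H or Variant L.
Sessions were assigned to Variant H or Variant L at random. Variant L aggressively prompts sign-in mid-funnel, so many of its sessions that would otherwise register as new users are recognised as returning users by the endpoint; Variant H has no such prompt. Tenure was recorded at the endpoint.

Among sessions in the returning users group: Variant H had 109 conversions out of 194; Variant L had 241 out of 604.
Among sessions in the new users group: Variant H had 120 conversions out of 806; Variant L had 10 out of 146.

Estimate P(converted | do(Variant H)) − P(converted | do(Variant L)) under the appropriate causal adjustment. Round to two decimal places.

The stratified and pooled comparisons disagree (Variant H wins within each user tenure; Variant L wins overall), so the answer turns on the causal role of user tenure.
User tenure is recorded after the variant and is itself shifted by it — it sits on the causal path from variant to outcome. Conditioning on a mediator would strip out part of the effect we want; the pooled comparison gives the total causal effect.
The causal difference is the pooled difference: 0.229 − 0.335 = -0.106.

-0.11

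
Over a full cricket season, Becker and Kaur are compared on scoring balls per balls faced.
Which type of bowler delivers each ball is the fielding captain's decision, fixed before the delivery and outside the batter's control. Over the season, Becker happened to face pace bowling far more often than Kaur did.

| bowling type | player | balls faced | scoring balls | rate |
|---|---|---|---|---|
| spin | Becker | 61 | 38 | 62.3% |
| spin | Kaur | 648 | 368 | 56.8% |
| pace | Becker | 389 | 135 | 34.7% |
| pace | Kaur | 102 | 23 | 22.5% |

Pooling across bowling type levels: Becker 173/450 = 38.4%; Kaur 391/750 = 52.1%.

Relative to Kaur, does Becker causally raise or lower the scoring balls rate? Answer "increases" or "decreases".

Bowling type differs across players for reasons unrelated to any effect of the player itself, and it separately predicts the outcome — a classic confounder. We must compare within bowling type levels.
Within each level — spin: 62.3% vs 56.8%; pace: 34.7% vs 22.5% — Becker is higher every time.

increases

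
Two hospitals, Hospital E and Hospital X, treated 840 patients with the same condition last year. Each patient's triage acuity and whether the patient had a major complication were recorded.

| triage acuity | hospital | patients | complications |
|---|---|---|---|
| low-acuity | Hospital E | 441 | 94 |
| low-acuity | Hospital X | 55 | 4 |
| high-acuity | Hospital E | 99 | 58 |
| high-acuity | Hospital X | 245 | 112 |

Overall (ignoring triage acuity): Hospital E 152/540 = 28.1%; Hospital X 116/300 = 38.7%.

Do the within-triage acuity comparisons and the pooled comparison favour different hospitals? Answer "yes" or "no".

yes

Within each triage acuity level (low-acuity 21.3% vs 7.3%; high-acuity 58.6% vs 45.7%), Hospital X has the lower rate every time. Pooled: 28.1% vs 38.7% — Hospital E has the lower rate overall. The two comparisons disagree.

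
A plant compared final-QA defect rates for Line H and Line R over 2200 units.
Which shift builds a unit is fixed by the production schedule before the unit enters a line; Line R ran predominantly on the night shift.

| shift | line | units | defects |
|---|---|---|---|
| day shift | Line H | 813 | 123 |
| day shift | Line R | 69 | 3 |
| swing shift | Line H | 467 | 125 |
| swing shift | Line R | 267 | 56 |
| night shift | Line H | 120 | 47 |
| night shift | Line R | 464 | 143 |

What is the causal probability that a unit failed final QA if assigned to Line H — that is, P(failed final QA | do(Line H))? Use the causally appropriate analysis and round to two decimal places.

The imbalance in shift arose from how units were allocated, not from anything the line did; and shift independently affects the outcome. The pooled gap is confounded — condition on shift.
Standardising Line H to the population shift mix: 0.401·123/813 + 0.334·125/467 + 0.265·47/120 = 0.254.

0.25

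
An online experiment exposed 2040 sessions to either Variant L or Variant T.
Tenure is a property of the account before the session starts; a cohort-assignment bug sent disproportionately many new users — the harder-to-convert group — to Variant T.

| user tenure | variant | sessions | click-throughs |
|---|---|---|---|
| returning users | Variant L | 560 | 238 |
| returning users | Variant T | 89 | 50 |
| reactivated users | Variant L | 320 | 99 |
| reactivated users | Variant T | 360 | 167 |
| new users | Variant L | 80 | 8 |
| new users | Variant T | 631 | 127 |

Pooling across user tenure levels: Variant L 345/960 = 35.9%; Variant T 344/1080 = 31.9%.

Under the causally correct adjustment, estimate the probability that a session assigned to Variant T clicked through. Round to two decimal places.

The stratified and pooled comparisons disagree (Variant T wins within each user tenure; Variant L wins overall), so the answer turns on the causal role of user tenure.
The imbalance in user tenure arose from how sessions were allocated, not from anything the variant did; and user tenure independently affects the outcome. The pooled gap is confounded — condition on user tenure.
Standardising Variant T to the population user tenure mix: 0.318·50/89 + 0.333·167/360 + 0.349·127/631 = 0.404.

0.40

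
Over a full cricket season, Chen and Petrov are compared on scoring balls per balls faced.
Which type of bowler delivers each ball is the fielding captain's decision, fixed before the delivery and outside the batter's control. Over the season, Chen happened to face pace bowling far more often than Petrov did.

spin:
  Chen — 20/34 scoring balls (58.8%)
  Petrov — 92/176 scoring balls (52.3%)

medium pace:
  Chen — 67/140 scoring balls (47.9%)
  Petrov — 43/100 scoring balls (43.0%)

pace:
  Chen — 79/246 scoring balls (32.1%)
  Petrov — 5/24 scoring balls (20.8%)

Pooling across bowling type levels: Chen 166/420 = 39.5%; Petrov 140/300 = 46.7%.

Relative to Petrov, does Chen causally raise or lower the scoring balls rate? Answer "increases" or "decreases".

increases

Within every bowling type level Chen has the higher rate, yet pooled Petrov does — Simpson's reversal.
Bowling type differs across players for reasons unrelated to any effect of the player itself, and it separately predicts the outcome — a classic confounder. We must compare within bowling type levels.
Within each level — spin: 58.8% vs 52.3%; medium pace: 47.9% vs 43.0%; pace: 32.1% vs 20.8% — Chen is higher every time.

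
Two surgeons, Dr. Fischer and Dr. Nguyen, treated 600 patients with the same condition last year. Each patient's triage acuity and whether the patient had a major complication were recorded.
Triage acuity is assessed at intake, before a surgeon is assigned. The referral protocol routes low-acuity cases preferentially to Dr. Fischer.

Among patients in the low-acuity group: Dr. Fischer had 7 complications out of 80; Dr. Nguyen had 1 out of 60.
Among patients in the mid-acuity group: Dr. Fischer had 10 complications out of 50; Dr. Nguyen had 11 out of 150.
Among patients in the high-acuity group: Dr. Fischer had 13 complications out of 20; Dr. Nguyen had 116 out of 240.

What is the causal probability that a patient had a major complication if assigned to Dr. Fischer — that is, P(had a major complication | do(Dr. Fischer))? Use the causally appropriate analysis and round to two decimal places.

Here triage acuity is a common cause — it drives both which surgeon a case falls under and the outcome. The crude comparison mixes populations; the stratum-specific rates are the causally relevant ones.
Standardising Dr. Fischer to the population triage acuity mix: 0.233·7/80 + 0.333·10/50 + 0.433·13/20 = 0.369.

0.37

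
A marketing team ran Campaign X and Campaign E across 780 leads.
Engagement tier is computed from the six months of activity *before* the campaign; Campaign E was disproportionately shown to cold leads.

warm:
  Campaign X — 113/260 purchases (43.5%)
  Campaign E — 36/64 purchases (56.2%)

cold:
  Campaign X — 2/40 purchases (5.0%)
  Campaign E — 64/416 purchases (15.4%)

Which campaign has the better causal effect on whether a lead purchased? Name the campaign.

Engagement tier satisfies the back-door criterion: it is not a descendant of the campaign, and it blocks the spurious path from campaign to outcome. Adjusting for it (i.e., using the within-engagement tier rates) gives the causal effect.
Within each level — warm: 43.5% vs 56.2%; cold: 5.0% vs 15.4% — Campaign E is higher every time.

Campaign E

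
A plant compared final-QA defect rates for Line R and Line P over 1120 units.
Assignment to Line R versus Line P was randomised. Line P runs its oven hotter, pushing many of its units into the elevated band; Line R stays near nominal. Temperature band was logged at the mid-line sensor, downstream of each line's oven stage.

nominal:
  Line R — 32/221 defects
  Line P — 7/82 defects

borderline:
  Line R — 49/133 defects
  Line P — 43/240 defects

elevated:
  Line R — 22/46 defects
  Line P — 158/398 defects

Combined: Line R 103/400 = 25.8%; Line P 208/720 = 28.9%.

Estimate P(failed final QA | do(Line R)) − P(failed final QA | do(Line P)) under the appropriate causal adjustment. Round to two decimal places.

The in-process temperature band-specific comparison favours Line P throughout, but the pooled figures favour Line R. The question is whether to condition on in-process temperature band.
The distribution of in-process temperature band is itself part of what the line does — it is an intermediate outcome. Holding it fixed would remove that part of the effect; the total effect is the pooled difference.
The causal difference is the pooled difference: 0.258 − 0.289 = -0.031.

-0.03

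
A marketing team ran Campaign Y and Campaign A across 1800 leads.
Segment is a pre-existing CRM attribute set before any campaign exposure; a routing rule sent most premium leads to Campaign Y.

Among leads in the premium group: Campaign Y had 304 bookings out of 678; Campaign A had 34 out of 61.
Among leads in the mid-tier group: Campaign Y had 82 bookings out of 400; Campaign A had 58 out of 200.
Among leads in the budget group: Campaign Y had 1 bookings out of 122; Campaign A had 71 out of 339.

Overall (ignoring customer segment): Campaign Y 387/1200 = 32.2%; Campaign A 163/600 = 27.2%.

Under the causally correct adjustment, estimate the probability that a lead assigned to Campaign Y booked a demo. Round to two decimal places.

The customer segment-specific comparison favours Campaign A throughout, but the pooled figures favour Campaign Y. The question is whether to condition on customer segment.
Since customer segment is a pre-existing factor (not a product of the campaign) and it affects the outcome on its own, it is a confounder. The stratified rates, not the pooled rate, identify the causal effect.
Standardising Campaign Y to the population customer segment mix: 0.411·304/678 + 0.333·82/400 + 0.256·1/122 = 0.255.

0.25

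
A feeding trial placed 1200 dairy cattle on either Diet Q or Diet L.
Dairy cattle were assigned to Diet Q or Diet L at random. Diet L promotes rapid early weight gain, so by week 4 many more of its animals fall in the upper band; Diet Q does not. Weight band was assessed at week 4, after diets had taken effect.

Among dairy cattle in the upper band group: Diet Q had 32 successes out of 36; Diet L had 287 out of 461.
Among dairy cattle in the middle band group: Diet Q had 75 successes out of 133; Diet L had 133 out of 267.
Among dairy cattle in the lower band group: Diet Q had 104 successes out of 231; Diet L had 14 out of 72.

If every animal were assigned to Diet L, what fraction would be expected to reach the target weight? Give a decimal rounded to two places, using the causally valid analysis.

0.54

The distribution of week-4 weight band is itself part of what the diet does — it is an intermediate outcome. Holding it fixed would remove that part of the effect; the total effect is the pooled difference.
So P(outcome | do(Diet L)) is just the pooled rate for Diet L: 434/800 = 0.542.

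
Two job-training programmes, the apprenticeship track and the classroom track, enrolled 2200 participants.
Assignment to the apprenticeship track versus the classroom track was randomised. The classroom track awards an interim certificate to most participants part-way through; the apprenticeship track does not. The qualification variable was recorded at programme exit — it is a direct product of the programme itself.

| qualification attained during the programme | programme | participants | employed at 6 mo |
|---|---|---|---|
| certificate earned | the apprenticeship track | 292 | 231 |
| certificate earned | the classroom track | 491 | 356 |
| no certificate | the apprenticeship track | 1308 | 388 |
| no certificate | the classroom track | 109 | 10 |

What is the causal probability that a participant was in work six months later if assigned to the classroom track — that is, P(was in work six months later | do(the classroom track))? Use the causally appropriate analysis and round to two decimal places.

Stratifying would compare programmes among participants the programmes themselves sorted into qualification attained during the programme groups — a form of selection on an intermediate. The unconditioned pooled rates give the total causal effect.
So P(outcome | do(the classroom track)) is just the pooled rate for the classroom track: 366/600 = 0.610.

0.61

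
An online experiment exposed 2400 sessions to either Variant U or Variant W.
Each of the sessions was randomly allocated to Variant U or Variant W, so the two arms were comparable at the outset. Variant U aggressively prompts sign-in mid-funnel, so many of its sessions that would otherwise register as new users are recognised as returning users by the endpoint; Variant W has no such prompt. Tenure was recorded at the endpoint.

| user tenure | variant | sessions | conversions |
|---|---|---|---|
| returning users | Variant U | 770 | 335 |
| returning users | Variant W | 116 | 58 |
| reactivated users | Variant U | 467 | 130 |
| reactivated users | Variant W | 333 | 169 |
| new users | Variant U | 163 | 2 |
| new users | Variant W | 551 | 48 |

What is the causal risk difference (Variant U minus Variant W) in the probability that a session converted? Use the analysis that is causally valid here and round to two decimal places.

+0.06

Because the variant influences user tenure, user tenure is a post-treatment mediator, not a confounder. Stratifying on it would bias the estimate; the causal effect is the crude pooled difference.
The causal difference is the pooled difference: 0.334 − 0.275 = +0.059.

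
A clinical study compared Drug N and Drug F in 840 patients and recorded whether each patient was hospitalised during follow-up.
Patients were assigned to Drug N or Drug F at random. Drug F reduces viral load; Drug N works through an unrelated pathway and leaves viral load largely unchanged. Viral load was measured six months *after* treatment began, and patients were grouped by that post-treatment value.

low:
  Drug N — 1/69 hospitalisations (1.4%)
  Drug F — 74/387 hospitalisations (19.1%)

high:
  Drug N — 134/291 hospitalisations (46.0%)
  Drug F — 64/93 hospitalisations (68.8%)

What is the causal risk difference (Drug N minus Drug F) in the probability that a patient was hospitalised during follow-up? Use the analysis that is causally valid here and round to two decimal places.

+0.09

Stratifying would compare drugs among patients the drugs themselves sorted into viral load groups — a form of selection on an intermediate. The unconditioned pooled rates give the total causal effect.
The causal difference is the pooled difference: 0.375 − 0.287 = +0.087.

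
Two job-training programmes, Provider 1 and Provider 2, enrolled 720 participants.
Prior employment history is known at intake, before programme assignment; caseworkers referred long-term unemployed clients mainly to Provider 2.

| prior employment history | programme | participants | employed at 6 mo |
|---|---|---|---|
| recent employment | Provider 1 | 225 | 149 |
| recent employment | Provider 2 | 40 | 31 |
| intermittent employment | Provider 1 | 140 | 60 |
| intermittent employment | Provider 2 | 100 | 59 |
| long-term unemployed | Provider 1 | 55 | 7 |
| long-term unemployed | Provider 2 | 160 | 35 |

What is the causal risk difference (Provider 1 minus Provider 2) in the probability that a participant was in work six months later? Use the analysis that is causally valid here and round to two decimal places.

-0.12

Here prior employment history is a common cause — it drives both which programme a case falls under and the outcome. The crude comparison mixes populations; the stratum-specific rates are the causally relevant ones.
Adjusting over the population distribution of prior employment history: 0.368·(0.662−0.775) + 0.333·(0.429−0.590) + 0.299·(0.127−0.219) = -0.123.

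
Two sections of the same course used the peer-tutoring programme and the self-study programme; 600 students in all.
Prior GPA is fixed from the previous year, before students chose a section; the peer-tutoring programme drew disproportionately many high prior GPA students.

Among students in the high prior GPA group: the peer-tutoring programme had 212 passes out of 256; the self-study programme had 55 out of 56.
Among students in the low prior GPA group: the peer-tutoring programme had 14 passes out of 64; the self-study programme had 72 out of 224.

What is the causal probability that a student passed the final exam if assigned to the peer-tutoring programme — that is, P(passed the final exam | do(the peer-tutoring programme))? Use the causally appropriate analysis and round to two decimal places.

0.54

The stratified and pooled comparisons disagree (the self-study programme wins within each prior GPA band; the peer-tutoring programme wins overall), so the answer turns on the causal role of prior GPA band.
Prior GPA band differs across teaching methods for reasons unrelated to any effect of the teaching method itself, and it separately predicts the outcome — a classic confounder. We must compare within prior GPA band levels.
Standardising the peer-tutoring programme to the population prior GPA band mix: 0.520·212/256 + 0.480·14/64 = 0.536.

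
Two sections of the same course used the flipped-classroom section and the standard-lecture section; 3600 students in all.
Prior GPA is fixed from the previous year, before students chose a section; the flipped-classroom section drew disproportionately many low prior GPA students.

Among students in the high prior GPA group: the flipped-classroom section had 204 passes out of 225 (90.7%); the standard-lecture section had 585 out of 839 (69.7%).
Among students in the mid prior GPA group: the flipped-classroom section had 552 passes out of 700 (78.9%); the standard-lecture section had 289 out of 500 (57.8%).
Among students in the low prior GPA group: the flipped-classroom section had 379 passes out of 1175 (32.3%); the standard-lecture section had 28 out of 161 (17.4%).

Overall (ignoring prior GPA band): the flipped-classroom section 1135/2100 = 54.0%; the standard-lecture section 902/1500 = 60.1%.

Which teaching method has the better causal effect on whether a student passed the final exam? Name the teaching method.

Nothing the teaching method does changes prior GPA band; the imbalance is an allocation artefact. With prior GPA band also predicting the outcome, the pooled figure is confounded, and the within-stratum comparison is the causal one.
Within each level — high prior GPA: 90.7% vs 69.7%; mid prior GPA: 78.9% vs 57.8%; low prior GPA: 32.3% vs 17.4% — the flipped-classroom section is higher every time.

the flipped-classroom section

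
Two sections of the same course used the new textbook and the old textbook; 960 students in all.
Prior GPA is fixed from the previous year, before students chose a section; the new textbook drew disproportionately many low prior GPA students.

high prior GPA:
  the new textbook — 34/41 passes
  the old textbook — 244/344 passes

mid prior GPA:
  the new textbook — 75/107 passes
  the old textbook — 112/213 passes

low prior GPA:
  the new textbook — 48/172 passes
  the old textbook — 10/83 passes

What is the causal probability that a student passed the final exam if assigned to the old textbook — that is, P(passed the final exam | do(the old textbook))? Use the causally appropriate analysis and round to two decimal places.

0.49

Within every prior GPA band level the new textbook has the higher rate, yet pooled the old textbook does — Simpson's reversal.
Prior GPA band is set before the teaching method has any effect — it is not caused by the teaching method — and it independently drives the outcome. That makes it a confounder, so the causal comparison is within prior GPA band levels.
Standardising the old textbook to the population prior GPA band mix: 0.401·244/344 + 0.333·112/213 + 0.266·10/83 = 0.492.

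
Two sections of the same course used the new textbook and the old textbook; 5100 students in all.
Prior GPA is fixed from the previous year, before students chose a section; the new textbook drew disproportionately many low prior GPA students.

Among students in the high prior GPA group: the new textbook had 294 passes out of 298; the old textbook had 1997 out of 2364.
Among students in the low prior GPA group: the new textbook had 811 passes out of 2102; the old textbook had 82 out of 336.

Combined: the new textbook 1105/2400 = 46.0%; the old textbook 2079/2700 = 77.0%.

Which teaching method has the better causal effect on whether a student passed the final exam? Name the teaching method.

the new textbook

Within every prior GPA band level the new textbook has the higher rate, yet pooled the old textbook does — Simpson's reversal.
Prior GPA band differs across teaching methods for reasons unrelated to any effect of the teaching method itself, and it separately predicts the outcome — a classic confounder. We must compare within prior GPA band levels.
Within each level — high prior GPA: 98.7% vs 84.5%; low prior GPA: 38.6% vs 24.4% — the new textbook is higher every time.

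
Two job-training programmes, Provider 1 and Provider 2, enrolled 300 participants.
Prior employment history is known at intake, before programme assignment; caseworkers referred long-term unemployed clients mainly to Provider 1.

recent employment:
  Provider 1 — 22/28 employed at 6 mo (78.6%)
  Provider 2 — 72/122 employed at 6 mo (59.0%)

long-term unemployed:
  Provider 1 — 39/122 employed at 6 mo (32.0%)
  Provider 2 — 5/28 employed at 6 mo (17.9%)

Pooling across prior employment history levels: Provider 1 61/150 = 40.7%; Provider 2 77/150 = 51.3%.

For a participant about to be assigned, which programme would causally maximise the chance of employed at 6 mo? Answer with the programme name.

Provider 1

Prior employment history is set before the programme has any effect — it is not caused by the programme — and it independently drives the outcome. That makes it a confounder, so the causal comparison is within prior employment history levels.
Within each level — recent employment: 78.6% vs 59.0%; long-term unemployed: 32.0% vs 17.9% — Provider 1 is higher every time.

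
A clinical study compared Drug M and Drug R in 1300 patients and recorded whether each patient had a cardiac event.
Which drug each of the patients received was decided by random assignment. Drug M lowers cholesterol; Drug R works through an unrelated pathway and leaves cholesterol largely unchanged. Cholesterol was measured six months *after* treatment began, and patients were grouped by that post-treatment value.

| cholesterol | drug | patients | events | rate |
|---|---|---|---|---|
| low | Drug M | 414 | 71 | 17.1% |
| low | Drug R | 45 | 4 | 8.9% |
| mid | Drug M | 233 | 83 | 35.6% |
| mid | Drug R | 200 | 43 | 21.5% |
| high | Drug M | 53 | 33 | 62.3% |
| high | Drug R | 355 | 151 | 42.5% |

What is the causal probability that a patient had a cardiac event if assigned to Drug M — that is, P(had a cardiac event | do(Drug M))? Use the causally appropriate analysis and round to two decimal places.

0.27

Cholesterol here is a post-treatment variable shaped by the drug; conditioning on it would introduce bias rather than remove it. The overall comparison is the causal one.
So P(outcome | do(Drug M)) is just the pooled rate for Drug M: 187/700 = 0.267.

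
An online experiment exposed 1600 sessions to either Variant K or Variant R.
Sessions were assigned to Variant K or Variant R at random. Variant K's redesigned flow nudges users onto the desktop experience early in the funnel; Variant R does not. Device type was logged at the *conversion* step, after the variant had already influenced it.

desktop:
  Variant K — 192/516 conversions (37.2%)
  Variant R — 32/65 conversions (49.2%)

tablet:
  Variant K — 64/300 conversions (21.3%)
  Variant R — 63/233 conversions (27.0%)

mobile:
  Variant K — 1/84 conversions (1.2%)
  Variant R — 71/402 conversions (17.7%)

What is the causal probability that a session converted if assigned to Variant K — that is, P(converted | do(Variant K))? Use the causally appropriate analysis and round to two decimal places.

The stratified and pooled comparisons disagree (Variant R wins within each device type; Variant K wins overall), so the answer turns on the causal role of device type.
Device type is recorded after the variant and is itself shifted by it — it sits on the causal path from variant to outcome. Conditioning on a mediator would strip out part of the effect we want; the pooled comparison gives the total causal effect.
So P(outcome | do(Variant K)) is just the pooled rate for Variant K: 257/900 = 0.286.

0.29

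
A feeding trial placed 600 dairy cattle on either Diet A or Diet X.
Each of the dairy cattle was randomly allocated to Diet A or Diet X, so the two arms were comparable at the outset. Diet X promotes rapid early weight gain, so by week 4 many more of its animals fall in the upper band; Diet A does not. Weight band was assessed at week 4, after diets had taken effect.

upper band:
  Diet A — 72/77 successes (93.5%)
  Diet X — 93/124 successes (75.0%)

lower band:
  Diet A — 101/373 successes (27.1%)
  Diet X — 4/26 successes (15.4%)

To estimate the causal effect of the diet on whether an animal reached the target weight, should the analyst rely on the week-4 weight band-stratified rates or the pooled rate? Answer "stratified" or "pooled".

The stratified and pooled comparisons disagree (Diet A wins within each week-4 weight band; Diet X wins overall), so the answer turns on the causal role of week-4 weight band.
Week-4 weight band is recorded after the diet and is itself shifted by it — it sits on the causal path from diet to outcome. Conditioning on a mediator would strip out part of the effect we want; the pooled comparison gives the total causal effect.
Pooled: Diet A 38.4% vs Diet X 64.7%; Diet X is higher overall.

pooled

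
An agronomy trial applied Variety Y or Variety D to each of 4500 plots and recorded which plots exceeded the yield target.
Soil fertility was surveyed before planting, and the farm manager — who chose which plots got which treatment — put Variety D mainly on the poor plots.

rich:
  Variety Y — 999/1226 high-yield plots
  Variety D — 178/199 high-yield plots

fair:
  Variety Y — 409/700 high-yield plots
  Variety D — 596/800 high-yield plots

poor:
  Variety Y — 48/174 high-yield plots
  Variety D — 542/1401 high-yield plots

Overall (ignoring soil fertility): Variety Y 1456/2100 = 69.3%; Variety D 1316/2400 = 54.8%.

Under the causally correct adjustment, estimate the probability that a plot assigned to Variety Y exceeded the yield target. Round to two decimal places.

0.55

Here soil fertility is a common cause — it drives both which variety a case falls under and the outcome. The crude comparison mixes populations; the stratum-specific rates are the causally relevant ones.
Standardising Variety Y to the population soil fertility mix: 0.317·999/1226 + 0.333·409/700 + 0.350·48/174 = 0.549.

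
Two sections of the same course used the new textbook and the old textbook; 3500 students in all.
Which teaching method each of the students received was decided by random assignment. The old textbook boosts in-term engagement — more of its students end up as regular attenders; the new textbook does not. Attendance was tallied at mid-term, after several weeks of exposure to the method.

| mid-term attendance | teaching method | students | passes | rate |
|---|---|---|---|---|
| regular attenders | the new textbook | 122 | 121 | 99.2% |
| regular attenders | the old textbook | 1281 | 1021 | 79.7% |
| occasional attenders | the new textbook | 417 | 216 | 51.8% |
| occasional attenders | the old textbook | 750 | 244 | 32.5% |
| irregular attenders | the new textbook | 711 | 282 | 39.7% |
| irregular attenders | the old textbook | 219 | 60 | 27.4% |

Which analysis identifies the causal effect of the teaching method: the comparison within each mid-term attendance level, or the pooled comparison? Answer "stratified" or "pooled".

The stratified and pooled comparisons disagree (the new textbook wins within each mid-term attendance; the old textbook wins overall), so the answer turns on the causal role of mid-term attendance.
Stratifying would compare teaching methods among students the teaching methods themselves sorted into mid-term attendance groups — a form of selection on an intermediate. The unconditioned pooled rates give the total causal effect.
Pooled: the new textbook 49.5% vs the old textbook 58.9%; the old textbook is higher overall.

pooled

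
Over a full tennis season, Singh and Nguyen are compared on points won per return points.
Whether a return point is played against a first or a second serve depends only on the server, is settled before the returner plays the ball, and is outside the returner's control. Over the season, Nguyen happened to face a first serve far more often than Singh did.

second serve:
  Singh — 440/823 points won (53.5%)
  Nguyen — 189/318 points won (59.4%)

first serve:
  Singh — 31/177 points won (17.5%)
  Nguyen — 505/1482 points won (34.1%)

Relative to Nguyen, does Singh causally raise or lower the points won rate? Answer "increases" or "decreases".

decreases

The imbalance in serve type arose from how return points were allocated, not from anything the player did; and serve type independently affects the outcome. The pooled gap is confounded — condition on serve type.
Within each level — second serve: 53.5% vs 59.4%; first serve: 17.5% vs 34.1% — Nguyen is higher every time.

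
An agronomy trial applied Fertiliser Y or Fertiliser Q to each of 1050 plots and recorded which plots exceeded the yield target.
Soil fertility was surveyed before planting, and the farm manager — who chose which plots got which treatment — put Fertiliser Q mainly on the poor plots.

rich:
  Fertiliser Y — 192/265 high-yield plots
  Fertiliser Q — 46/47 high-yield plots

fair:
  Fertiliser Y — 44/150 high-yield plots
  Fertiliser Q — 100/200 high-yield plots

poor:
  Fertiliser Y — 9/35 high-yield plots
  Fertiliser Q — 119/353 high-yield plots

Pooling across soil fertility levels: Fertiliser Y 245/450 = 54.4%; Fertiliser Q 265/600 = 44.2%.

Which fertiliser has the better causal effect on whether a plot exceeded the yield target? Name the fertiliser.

Soil fertility differs across fertilisers for reasons unrelated to any effect of the fertiliser itself, and it separately predicts the outcome — a classic confounder. We must compare within soil fertility levels.
Within each level — rich: 72.5% vs 97.9%; fair: 29.3% vs 50.0%; poor: 25.7% vs 33.7% — Fertiliser Q is higher every time.

Fertiliser Q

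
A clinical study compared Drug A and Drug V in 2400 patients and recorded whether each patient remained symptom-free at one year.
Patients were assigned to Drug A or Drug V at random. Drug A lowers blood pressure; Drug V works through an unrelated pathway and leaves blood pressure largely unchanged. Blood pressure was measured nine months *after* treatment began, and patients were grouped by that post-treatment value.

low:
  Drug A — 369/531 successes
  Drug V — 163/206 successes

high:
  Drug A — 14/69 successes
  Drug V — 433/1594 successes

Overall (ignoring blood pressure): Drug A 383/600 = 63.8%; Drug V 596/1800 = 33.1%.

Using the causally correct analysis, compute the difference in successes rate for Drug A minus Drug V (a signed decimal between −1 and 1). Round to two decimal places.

+0.31

Because the drug influences blood pressure, blood pressure is a post-treatment mediator, not a confounder. Stratifying on it would bias the estimate; the causal effect is the crude pooled difference.
The causal difference is the pooled difference: 0.638 − 0.331 = +0.307.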